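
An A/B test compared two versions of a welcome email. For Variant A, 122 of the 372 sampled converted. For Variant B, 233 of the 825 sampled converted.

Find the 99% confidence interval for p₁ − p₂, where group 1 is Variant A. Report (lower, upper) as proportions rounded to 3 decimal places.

p̂₁ = 122/372 = 0.3280 and p̂₂ = 233/825 = 0.2824.
SE₁ = √(p̂₁(1−p̂₁)/n₁) = √(0.3280·0.6720/372) = 0.02434; SE₂ = √(0.2824·0.7176/825) = 0.01567.
Independent samples: SE of the difference = √(SE₁² + SE₂²) = √(0.0005924356 + 0.0002455489) = 0.02895.
z* for 99% confidence is 2.576, so the margin of error is 2.576 × 0.02895 = 0.07458.
Point estimate p̂₁ − p̂₂ = 0.3280 − 0.2824 = 0.0456.
0.0456 ± 0.07458 → (-0.029, 0.120).

(-0.029, 0.120)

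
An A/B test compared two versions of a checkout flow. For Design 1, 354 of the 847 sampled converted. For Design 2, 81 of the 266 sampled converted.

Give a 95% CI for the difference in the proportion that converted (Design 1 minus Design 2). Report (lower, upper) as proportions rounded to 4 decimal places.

p̂₁ = 354/847 = 0.4179 and p̂₂ = 81/266 = 0.3045.
SE₁ = √(p̂₁(1−p̂₁)/n₁) = √(0.4179·0.5821/847) = 0.01695; SE₂ = √(0.3045·0.6955/266) = 0.02822.
Independent samples: SE of the difference = √(SE₁² + SE₂²) = √(0.0002873025 + 0.0007963684) = 0.03292.
z* for 95% confidence is 1.960, so the margin of error is 1.960 × 0.03292 = 0.06452.
Point estimate p̂₁ − p̂₂ = 0.4179 − 0.3045 = 0.1134.
0.1134 ± 0.06452 → (0.0489, 0.1779).

(0.0489, 0.1779)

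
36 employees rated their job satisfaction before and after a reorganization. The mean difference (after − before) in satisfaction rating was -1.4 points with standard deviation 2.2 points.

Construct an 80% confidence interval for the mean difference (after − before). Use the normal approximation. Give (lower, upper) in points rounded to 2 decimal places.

(-1.87, -0.93)

This is a matched-pairs design, so SE = s_d/√n = 2.2/√36 = 0.3667.
Margin = 1.282 × 0.3667 = 0.4701; the interval is -1.4 ± 0.4701 = (-1.87, -0.93).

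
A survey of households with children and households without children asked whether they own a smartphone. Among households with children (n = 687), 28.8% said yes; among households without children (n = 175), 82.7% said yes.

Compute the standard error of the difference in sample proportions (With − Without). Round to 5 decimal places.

Each SE is √(p̂(1−p̂)/n): √(0.2880·0.7120/687) = 0.01728 and √(0.8270·0.1730/175) = 0.02859.
SE(p̂₁ − p̂₂) = √(SE₁² + SE₂²) = √(0.0002985984 + 0.0008173881) = 0.03341, since the two samples are independent.

0.03341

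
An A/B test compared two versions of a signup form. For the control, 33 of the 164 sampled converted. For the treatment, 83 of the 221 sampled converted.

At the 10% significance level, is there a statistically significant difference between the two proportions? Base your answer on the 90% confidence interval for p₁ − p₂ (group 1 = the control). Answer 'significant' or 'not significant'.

First, p̂₁ = 33/164 = 0.2012; p̂₂ = 83/221 = 0.3756.
The two standard errors are √(0.2012×0.7988/164) = 0.03130 and √(0.3756×0.6244/221) = 0.03258.
Because the samples are independent, SE_diff = √(0.03130² + 0.03258²) = 0.04518.
Using z* = 1.645 for 90%, ME = 1.645 × 0.04518 = 0.07432.
p̂₁ − p̂₂ = -0.1744; interval -0.1744 ± 0.07432 gives (-0.24872, -0.10008).
The interval (-0.24872, -0.10008) does not contain 0, so the difference is significant.

significant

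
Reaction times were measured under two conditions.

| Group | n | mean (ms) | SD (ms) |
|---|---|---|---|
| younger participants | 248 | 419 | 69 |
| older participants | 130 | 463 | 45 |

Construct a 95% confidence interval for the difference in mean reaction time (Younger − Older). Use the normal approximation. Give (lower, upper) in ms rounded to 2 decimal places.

Per-group SEs: s₁/√n₁ = 69/√248 = 4.3815, s₂/√n₂ = 45/√130 = 3.9468.
Unpooled SE of the difference: √(19.19754225 + 15.57723024) = 5.8970.
Margin of error = z* · SE = 1.960 × 5.8970 = 11.5581.
x̄₁ − x̄₂ = 419 − 463 = -44.0000.
CI: -44.0000 ± 11.5581 = (-55.56, -32.44).

(-55.56, -32.44)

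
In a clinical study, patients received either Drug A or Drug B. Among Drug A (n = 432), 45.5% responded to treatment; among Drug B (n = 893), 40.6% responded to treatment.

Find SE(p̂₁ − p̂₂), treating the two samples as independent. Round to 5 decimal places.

0.02905

Each SE is √(p̂(1−p̂)/n): √(0.4550·0.5450/432) = 0.02396 and √(0.4060·0.5940/893) = 0.01643.
SE(p̂₁ − p̂₂) = √(SE₁² + SE₂²) = √(0.0005740816 + 0.0002699449) = 0.02905, since the two samples are independent.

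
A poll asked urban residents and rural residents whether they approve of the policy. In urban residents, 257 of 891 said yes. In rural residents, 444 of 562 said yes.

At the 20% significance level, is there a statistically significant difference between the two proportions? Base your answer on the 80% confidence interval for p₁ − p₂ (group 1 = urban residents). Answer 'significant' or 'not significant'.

significant

p̂₁ = 257/891 = 0.2884 and p̂₂ = 444/562 = 0.7900.
SE₁ = √(p̂₁(1−p̂₁)/n₁) = √(0.2884·0.7116/891) = 0.01518; SE₂ = √(0.7900·0.2100/562) = 0.01718.
Independent samples: SE of the difference = √(SE₁² + SE₂²) = √(0.0002304324 + 0.0002951524) = 0.02293.
z* for 80% confidence is 1.282, so the margin of error is 1.282 × 0.02293 = 0.02940.
Point estimate p̂₁ − p̂₂ = 0.2884 − 0.7900 = -0.5016.
-0.5016 ± 0.02940 → (-0.53100, -0.47220).
The interval (-0.53100, -0.47220) does not contain 0, so the difference is significant.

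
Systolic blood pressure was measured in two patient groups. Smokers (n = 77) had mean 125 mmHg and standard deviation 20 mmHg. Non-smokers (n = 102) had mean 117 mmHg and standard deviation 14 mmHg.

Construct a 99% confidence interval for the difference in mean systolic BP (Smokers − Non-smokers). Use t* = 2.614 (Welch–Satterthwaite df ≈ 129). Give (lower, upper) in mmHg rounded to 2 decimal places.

(1.03, 14.97)

Per-group SEs: s₁/√n₁ = 20/√77 = 2.2792, s₂/√n₂ = 14/√102 = 1.3862.
Unpooled SE of the difference: √(5.19475264 + 1.92155044) = 2.6676.
Margin of error = t* · SE = 2.614 × 2.6676 = 6.9731.
x̄₁ − x̄₂ = 125 − 117 = 8.0000.
CI: 8.0000 ± 6.9731 = (1.03, 14.97).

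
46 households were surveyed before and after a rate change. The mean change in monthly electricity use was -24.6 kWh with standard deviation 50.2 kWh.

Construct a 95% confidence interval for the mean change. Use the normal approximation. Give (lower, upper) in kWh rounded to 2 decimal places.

(-39.11, -10.09)

This is a matched-pairs design, so SE = s_d/√n = 50.2/√46 = 7.4016.
Margin = 1.960 × 7.4016 = 14.5071; the interval is -24.6 ± 14.5071 = (-39.11, -10.09).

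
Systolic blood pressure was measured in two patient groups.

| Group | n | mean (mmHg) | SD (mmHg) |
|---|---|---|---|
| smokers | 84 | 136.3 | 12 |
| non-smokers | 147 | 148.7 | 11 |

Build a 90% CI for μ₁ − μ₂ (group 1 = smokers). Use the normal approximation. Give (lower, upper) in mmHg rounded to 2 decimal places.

(-15.02, -9.78)

Standard errors of each mean: 12/√84 = 1.3093 and 11/√147 = 0.9073.
SE(x̄₁ − x̄₂) = √(1.3093² + 0.9073²) = 1.5929 for independent samples with unequal variances.
With z* = 1.645, the margin is 1.645 × 1.5929 = 2.6203.
x̄₁ − x̄₂ = 136.3 − 148.7 = -12.4000; the interval is -12.4000 ± 2.6203 = (-15.02, -9.78).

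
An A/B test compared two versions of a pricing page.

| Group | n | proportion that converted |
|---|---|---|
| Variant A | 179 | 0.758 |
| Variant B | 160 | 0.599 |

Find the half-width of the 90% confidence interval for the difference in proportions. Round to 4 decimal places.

0.0827

The two standard errors are √(0.7580×0.2420/179) = 0.03201 and √(0.5990×0.4010/160) = 0.03875.
Because the samples are independent, SE_diff = √(0.03201² + 0.03875²) = 0.05026.
Using z* = 1.645 for 90%, ME = 1.645 × 0.05026 = 0.08268.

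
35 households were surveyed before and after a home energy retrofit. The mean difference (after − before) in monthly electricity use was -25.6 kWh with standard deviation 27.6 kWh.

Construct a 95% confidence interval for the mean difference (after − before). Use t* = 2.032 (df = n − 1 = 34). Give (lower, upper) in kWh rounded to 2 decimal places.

Paired design: SE = s_d/√n = 27.6/√35 = 4.6653.
t* = 2.032; margin of error = 2.032 × 4.6653 = 9.4799.
-25.6 ± 9.4799 → (-35.08, -16.12).

(-35.08, -16.12)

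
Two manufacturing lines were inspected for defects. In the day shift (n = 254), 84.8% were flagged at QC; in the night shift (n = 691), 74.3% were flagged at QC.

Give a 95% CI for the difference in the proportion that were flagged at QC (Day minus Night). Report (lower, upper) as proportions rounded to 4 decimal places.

SE₁ = √(p̂₁(1−p̂₁)/n₁) = √(0.8480·0.1520/254) = 0.02253; SE₂ = √(0.7430·0.2570/691) = 0.01662.
Independent samples: SE of the difference = √(SE₁² + SE₂²) = √(0.0005076009 + 0.0002762244) = 0.02800.
z* for 95% confidence is 1.960, so the margin of error is 1.960 × 0.02800 = 0.05488.
Point estimate p̂₁ − p̂₂ = 0.8480 − 0.7430 = 0.1050.
0.1050 ± 0.05488 → (0.0501, 0.1599).

(0.0501, 0.1599)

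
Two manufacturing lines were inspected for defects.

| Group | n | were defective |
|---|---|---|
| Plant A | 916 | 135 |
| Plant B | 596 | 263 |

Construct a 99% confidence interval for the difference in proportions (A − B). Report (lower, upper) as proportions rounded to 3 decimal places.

(-0.354, -0.233)

Sample proportions: 135/916 = 0.1474, 263/596 = 0.4413.
Each SE is √(p̂(1−p̂)/n): √(0.1474·0.8526/916) = 0.01171 and √(0.4413·0.5587/596) = 0.02034.
SE(p̂₁ − p̂₂) = √(SE₁² + SE₂²) = √(0.0001371241 + 0.0004137156) = 0.02347, since the two samples are independent.
At 99% confidence z* = 2.576; margin = 2.576 × 0.02347 = 0.06046.
The difference is 0.1474 − 0.4413 = -0.2939, so the interval is -0.2939 ± 0.06046 = (-0.354, -0.233).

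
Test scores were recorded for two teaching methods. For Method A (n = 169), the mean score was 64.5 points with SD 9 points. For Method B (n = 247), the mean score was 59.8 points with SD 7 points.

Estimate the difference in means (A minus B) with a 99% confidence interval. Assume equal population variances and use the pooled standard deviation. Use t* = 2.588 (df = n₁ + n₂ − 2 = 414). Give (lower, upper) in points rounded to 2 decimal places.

(2.67, 6.73)

s_p = √[((n₁−1)s₁² + (n₂−1)s₂²)/(n₁+n₂−2)] = √[(168·9² + 246·7²)/414] = 7.8731.
SE = 7.8731·√(1/169 + 1/247) = 0.7860.
With t* = 2.588, margin = 2.588 × 0.7860 = 2.0342.
x̄₁ − x̄₂ = 64.5 − 59.8 = 4.7000; interval 4.7000 ± 2.0342 = (2.67, 6.73).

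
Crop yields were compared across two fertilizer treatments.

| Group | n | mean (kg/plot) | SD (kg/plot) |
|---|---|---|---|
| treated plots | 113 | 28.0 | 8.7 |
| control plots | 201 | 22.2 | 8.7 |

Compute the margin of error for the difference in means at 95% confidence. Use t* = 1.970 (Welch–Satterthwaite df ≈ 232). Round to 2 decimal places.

2.02

Per-group SEs: s₁/√n₁ = 8.7/√113 = 0.8184, s₂/√n₂ = 8.7/√201 = 0.6137.
Unpooled SE of the difference: √(0.66977856 + 0.37662769) = 1.0229.
Margin of error = t* · SE = 1.970 × 1.0229 = 2.0151.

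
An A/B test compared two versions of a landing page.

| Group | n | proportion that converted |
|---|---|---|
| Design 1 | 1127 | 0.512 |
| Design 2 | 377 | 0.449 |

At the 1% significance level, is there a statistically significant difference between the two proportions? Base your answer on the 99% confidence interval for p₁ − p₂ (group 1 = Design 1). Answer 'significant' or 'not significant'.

Each SE is √(p̂(1−p̂)/n): √(0.5120·0.4880/1127) = 0.01489 and √(0.4490·0.5510/377) = 0.02562.
SE(p̂₁ − p̂₂) = √(SE₁² + SE₂²) = √(0.0002217121 + 0.0006563844) = 0.02963, since the two samples are independent.
At 99% confidence z* = 2.576; margin = 2.576 × 0.02963 = 0.07633.
The difference is 0.5120 − 0.4490 = 0.0630, so the interval is 0.0630 ± 0.07633 = (-0.01333, 0.13933).
The interval (-0.01333, 0.13933) contains 0, so the difference is not significant.

not significant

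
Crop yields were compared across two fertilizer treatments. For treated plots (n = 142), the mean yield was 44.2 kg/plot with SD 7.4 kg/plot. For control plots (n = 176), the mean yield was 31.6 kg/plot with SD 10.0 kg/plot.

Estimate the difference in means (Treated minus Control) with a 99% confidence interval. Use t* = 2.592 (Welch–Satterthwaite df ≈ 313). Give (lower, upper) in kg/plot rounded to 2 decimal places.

(10.07, 15.13)

Standard errors of each mean: 7.4/√142 = 0.6210 and 10.0/√176 = 0.7538.
SE(x̄₁ − x̄₂) = √(0.6210² + 0.7538²) = 0.9767 for independent samples with unequal variances.
With t* = 2.592, the margin is 2.592 × 0.9767 = 2.5316.
x̄₁ − x̄₂ = 44.2 − 31.6 = 12.6000; the interval is 12.6000 ± 2.5316 = (10.07, 15.13).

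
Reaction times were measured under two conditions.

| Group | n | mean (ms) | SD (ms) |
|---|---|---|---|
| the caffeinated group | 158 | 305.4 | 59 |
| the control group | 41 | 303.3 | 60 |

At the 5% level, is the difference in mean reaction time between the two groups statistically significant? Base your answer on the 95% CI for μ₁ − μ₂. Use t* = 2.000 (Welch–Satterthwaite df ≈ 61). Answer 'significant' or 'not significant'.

Standard errors of each mean: 59/√158 = 4.6938 and 60/√41 = 9.3704.
SE(x̄₁ − x̄₂) = √(4.6938² + 9.3704²) = 10.4803 for independent samples with unequal variances.
With t* = 2.000, the margin is 2.000 × 10.4803 = 20.9606.
x̄₁ − x̄₂ = 305.4 − 303.3 = 2.1000; the interval is 2.1000 ± 20.9606 = (-18.8606, 23.0606).
The interval (-18.8606, 23.0606) contains 0, so the difference is not significant.

not significant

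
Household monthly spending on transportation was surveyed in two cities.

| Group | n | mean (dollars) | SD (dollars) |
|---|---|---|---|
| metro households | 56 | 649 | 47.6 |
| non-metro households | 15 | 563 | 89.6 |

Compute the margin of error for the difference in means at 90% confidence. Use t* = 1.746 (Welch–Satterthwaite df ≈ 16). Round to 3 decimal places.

41.892

SE₁ = s₁/√n₁ = 47.6/√56 = 6.3608; SE₂ = 89.6/√15 = 23.1346.
Independent samples, unequal variances: SE_diff = √(SE₁² + SE₂²) = √(40.45977664 + 535.20971716) = 23.9931.
t* = 1.746, so margin of error = 1.746 × 23.9931 = 41.8920.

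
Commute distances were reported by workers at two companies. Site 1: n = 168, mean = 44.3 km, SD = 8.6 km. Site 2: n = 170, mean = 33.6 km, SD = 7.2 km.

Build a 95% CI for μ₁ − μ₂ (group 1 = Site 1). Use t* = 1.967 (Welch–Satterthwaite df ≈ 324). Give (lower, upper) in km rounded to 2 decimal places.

(9.00, 12.40)

Standard errors of each mean: 8.6/√168 = 0.6635 and 7.2/√170 = 0.5522.
SE(x̄₁ − x̄₂) = √(0.6635² + 0.5522²) = 0.8632 for independent samples with unequal variances.
With t* = 1.967, the margin is 1.967 × 0.8632 = 1.6979.
x̄₁ − x̄₂ = 44.3 − 33.6 = 10.7000; the interval is 10.7000 ± 1.6979 = (9.00, 12.40).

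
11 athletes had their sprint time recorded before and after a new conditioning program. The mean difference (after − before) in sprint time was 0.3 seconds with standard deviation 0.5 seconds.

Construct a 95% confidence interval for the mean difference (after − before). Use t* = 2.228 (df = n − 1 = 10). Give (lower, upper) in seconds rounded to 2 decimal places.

(-0.04, 0.64)

This is a matched-pairs design, so SE = s_d/√n = 0.5/√11 = 0.1508.
Margin = 2.228 × 0.1508 = 0.3360; the interval is 0.3 ± 0.3360 = (-0.04, 0.64).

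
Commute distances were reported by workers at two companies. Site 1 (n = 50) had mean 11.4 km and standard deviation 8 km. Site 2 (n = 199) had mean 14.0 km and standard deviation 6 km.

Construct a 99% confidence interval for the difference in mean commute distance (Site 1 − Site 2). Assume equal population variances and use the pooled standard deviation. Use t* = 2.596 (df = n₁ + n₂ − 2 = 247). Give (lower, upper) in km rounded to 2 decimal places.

s_p = √[((n₁−1)s₁² + (n₂−1)s₂²)/(n₁+n₂−2)] = √[(49·8² + 198·6²)/247] = 6.4463.
SE = 6.4463·√(1/50 + 1/199) = 1.0198.
With t* = 2.596, margin = 2.596 × 1.0198 = 2.6474.
x̄₁ − x̄₂ = 11.4 − 14.0 = -2.6000; interval -2.6000 ± 2.6474 = (-5.25, 0.05).

(-5.25, 0.05)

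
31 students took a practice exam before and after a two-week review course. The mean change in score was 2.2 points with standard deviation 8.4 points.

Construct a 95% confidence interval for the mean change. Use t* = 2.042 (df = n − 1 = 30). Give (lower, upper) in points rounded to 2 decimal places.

Paired design: SE = s_d/√n = 8.4/√31 = 1.5087.
t* = 2.042; margin of error = 2.042 × 1.5087 = 3.0808.
2.2 ± 3.0808 → (-0.88, 5.28).

(-0.88, 5.28)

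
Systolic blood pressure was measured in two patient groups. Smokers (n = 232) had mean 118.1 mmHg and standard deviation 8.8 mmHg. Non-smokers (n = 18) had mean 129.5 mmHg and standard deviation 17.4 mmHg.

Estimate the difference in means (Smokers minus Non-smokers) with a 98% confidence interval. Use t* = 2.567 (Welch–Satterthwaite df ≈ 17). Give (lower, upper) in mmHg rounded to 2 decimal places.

Per-group SEs: s₁/√n₁ = 8.8/√232 = 0.5777, s₂/√n₂ = 17.4/√18 = 4.1012.
Unpooled SE of the difference: √(0.33373729 + 16.81984144) = 4.1417.
Margin of error = t* · SE = 2.567 × 4.1417 = 10.6317.
x̄₁ − x̄₂ = 118.1 − 129.5 = -11.4000.
CI: -11.4000 ± 10.6317 = (-22.03, -0.77).

(-22.03, -0.77)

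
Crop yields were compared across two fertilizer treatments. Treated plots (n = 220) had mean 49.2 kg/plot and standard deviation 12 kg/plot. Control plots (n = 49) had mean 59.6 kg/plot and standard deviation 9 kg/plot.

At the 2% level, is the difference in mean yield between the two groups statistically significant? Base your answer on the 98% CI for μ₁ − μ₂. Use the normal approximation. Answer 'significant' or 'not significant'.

Per-group SEs: s₁/√n₁ = 12/√220 = 0.8090, s₂/√n₂ = 9/√49 = 1.2857.
Unpooled SE of the difference: √(0.654481 + 1.65302449) = 1.5190.
Margin of error = z* · SE = 2.326 × 1.5190 = 3.5332.
x̄₁ − x̄₂ = 49.2 − 59.6 = -10.4000.
CI: -10.4000 ± 3.5332 = (-13.9332, -6.8668).
The interval (-13.9332, -6.8668) does not contain 0, so the difference is significant.

significant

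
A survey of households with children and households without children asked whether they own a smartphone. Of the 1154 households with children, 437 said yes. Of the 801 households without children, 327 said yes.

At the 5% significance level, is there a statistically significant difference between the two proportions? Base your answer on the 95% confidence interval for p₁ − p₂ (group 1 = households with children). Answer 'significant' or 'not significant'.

not significant

p̂₁ = 437/1154 = 0.3787 and p̂₂ = 327/801 = 0.4082.
SE₁ = √(p̂₁(1−p̂₁)/n₁) = √(0.3787·0.6213/1154) = 0.01428; SE₂ = √(0.4082·0.5918/801) = 0.01737.
Independent samples: SE of the difference = √(SE₁² + SE₂²) = √(0.0002039184 + 0.0003017169) = 0.02249.
z* for 95% confidence is 1.960, so the margin of error is 1.960 × 0.02249 = 0.04408.
Point estimate p̂₁ − p̂₂ = 0.3787 − 0.4082 = -0.0295.
-0.0295 ± 0.04408 → (-0.07358, 0.01458).
The interval (-0.07358, 0.01458) contains 0, so the difference is not significant.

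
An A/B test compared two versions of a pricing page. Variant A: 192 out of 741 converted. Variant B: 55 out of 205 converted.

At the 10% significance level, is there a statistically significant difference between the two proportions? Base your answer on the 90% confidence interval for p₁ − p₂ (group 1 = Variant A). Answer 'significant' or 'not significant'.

p̂₁ = 192/741 = 0.2591 and p̂₂ = 55/205 = 0.2683.
SE₁ = √(p̂₁(1−p̂₁)/n₁) = √(0.2591·0.7409/741) = 0.01610; SE₂ = √(0.2683·0.7317/205) = 0.03095.
Independent samples: SE of the difference = √(SE₁² + SE₂²) = √(0.00025921 + 0.0009579025) = 0.03489.
z* for 90% confidence is 1.645, so the margin of error is 1.645 × 0.03489 = 0.05739.
Point estimate p̂₁ − p̂₂ = 0.2591 − 0.2683 = -0.0092.
-0.0092 ± 0.05739 → (-0.06659, 0.04819).
The interval (-0.06659, 0.04819) contains 0, so the difference is not significant.

not significant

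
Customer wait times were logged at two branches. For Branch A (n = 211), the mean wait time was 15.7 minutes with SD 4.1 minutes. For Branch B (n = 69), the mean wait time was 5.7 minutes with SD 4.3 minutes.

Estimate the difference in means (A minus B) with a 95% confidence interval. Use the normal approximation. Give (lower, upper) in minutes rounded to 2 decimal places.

(8.84, 11.16)

Standard errors of each mean: 4.1/√211 = 0.2823 and 4.3/√69 = 0.5177.
SE(x̄₁ − x̄₂) = √(0.2823² + 0.5177²) = 0.5897 for independent samples with unequal variances.
With z* = 1.960, the margin is 1.960 × 0.5897 = 1.1558.
x̄₁ − x̄₂ = 15.7 − 5.7 = 10.0000; the interval is 10.0000 ± 1.1558 = (8.84, 11.16).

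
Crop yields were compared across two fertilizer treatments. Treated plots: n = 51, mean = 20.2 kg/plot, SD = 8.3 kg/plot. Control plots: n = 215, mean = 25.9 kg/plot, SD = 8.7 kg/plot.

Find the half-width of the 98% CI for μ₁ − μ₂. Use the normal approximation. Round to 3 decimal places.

SE₁ = s₁/√n₁ = 8.3/√51 = 1.1622; SE₂ = 8.7/√215 = 0.5933.
Independent samples, unequal variances: SE_diff = √(SE₁² + SE₂²) = √(1.35070884 + 0.35200489) = 1.3049.
z* = 2.326, so margin of error = 2.326 × 1.3049 = 3.0352.

3.035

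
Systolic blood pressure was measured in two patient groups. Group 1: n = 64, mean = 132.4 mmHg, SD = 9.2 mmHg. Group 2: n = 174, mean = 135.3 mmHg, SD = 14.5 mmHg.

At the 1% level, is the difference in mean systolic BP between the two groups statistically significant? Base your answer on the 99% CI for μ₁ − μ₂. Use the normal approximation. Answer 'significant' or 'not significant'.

SE₁ = s₁/√n₁ = 9.2/√64 = 1.1500; SE₂ = 14.5/√174 = 1.0992.
Independent samples, unequal variances: SE_diff = √(SE₁² + SE₂²) = √(1.3225 + 1.20824064) = 1.5908.
z* = 2.576, so margin of error = 2.576 × 1.5908 = 4.0979.
Difference in means = 132.4 − 135.3 = -2.9000.
-2.9000 ± 4.0979 → (-6.9979, 1.1979).
The interval (-6.9979, 1.1979) contains 0, so the difference is not significant.

not significant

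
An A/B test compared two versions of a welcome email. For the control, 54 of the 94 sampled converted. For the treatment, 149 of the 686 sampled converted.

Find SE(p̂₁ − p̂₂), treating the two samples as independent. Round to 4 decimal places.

First, p̂₁ = 54/94 = 0.5745; p̂₂ = 149/686 = 0.2172.
The two standard errors are √(0.5745×0.4255/94) = 0.05100 and √(0.2172×0.7828/686) = 0.01574.
Because the samples are independent, SE_diff = √(0.05100² + 0.01574²) = 0.05337.

0.0534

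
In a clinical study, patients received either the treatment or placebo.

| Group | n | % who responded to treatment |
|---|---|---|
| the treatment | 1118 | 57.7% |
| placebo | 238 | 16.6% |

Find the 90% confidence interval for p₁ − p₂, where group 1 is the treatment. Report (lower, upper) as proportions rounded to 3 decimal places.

(0.364, 0.458)

Each SE is √(p̂(1−p̂)/n): √(0.5770·0.4230/1118) = 0.01478 and √(0.1660·0.8340/238) = 0.02412.
SE(p̂₁ − p̂₂) = √(SE₁² + SE₂²) = √(0.0002184484 + 0.0005817744) = 0.02829, since the two samples are independent.
At 90% confidence z* = 1.645; margin = 1.645 × 0.02829 = 0.04654.
The difference is 0.5770 − 0.1660 = 0.4110, so the interval is 0.4110 ± 0.04654 = (0.364, 0.458).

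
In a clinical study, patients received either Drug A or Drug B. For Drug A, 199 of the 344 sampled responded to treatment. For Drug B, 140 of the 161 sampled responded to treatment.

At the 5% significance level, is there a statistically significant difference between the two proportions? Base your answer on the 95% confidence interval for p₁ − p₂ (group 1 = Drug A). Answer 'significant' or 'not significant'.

First, p̂₁ = 199/344 = 0.5785; p̂₂ = 140/161 = 0.8696.
The two standard errors are √(0.5785×0.4215/344) = 0.02662 and √(0.8696×0.1304/161) = 0.02654.
Because the samples are independent, SE_diff = √(0.02662² + 0.02654²) = 0.03759.
Using z* = 1.960 for 95%, ME = 1.960 × 0.03759 = 0.07368.
p̂₁ − p̂₂ = -0.2911; interval -0.2911 ± 0.07368 gives (-0.36478, -0.21742).
The interval (-0.36478, -0.21742) does not contain 0, so the difference is significant.

significant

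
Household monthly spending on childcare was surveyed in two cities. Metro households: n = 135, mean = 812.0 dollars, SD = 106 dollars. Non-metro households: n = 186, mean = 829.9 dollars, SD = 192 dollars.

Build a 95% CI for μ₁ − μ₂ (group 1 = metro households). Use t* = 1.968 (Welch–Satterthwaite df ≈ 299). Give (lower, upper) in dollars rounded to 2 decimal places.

Standard errors of each mean: 106/√135 = 9.1230 and 192/√186 = 14.0781.
SE(x̄₁ − x̄₂) = √(9.1230² + 14.0781²) = 16.7756 for independent samples with unequal variances.
With t* = 1.968, the margin is 1.968 × 16.7756 = 33.0144.
x̄₁ − x̄₂ = 812.0 − 829.9 = -17.9000; the interval is -17.9000 ± 33.0144 = (-50.91, 15.11).

(-50.91, 15.11)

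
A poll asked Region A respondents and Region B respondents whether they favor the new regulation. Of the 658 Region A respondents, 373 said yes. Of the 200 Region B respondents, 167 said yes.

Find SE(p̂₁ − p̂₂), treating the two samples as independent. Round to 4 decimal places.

0.0326

First, p̂₁ = 373/658 = 0.5669; p̂₂ = 167/200 = 0.8350.
The two standard errors are √(0.5669×0.4331/658) = 0.01932 and √(0.8350×0.1650/200) = 0.02625.
Because the samples are independent, SE_diff = √(0.01932² + 0.02625²) = 0.03259.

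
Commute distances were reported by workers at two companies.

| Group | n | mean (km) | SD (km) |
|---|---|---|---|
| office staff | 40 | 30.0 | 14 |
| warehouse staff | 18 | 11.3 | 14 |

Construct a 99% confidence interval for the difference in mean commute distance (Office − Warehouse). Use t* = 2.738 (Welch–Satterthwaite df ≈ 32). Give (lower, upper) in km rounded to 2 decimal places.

(7.82, 29.58)

Per-group SEs: s₁/√n₁ = 14/√40 = 2.2136, s₂/√n₂ = 14/√18 = 3.2998.
Unpooled SE of the difference: √(4.90002496 + 10.88868004) = 3.9735.
Margin of error = t* · SE = 2.738 × 3.9735 = 10.8794.
x̄₁ − x̄₂ = 30.0 − 11.3 = 18.7000.
CI: 18.7000 ± 10.8794 = (7.82, 29.58).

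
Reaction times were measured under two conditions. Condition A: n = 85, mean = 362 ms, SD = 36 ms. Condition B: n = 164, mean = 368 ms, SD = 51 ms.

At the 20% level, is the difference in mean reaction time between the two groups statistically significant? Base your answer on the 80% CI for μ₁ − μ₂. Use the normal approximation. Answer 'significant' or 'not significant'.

not significant

Per-group SEs: s₁/√n₁ = 36/√85 = 3.9047, s₂/√n₂ = 51/√164 = 3.9824.
Unpooled SE of the difference: √(15.24668209 + 15.85950976) = 5.5773.
Margin of error = z* · SE = 1.282 × 5.5773 = 7.1501.
x̄₁ − x̄₂ = 362 − 368 = -6.0000.
CI: -6.0000 ± 7.1501 = (-13.1501, 1.1501).
The interval (-13.1501, 1.1501) contains 0, so the difference is not significant.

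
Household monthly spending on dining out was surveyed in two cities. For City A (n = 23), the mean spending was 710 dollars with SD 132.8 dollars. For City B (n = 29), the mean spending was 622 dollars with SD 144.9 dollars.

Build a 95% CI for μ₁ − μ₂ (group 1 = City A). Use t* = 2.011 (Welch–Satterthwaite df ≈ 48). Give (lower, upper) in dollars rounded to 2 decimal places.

SE₁ = s₁/√n₁ = 132.8/√23 = 27.6907; SE₂ = 144.9/√29 = 26.9073.
Independent samples, unequal variances: SE_diff = √(SE₁² + SE₂²) = √(766.77486649 + 724.00279329) = 38.6106.
t* = 2.011, so margin of error = 2.011 × 38.6106 = 77.6459.
Difference in means = 710 − 622 = 88.0000.
88.0000 ± 77.6459 → (10.35, 165.65).

(10.35, 165.65)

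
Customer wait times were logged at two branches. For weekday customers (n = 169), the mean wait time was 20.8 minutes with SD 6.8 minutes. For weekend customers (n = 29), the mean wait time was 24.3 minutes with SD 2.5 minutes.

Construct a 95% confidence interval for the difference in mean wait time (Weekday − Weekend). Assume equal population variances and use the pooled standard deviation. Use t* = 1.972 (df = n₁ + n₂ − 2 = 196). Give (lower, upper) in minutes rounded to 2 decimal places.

(-6.02, -0.98)

s_p = √[((n₁−1)s₁² + (n₂−1)s₂²)/(n₁+n₂−2)] = √[(168·6.8² + 28·2.5²)/196] = 6.3661.
SE = 6.3661·√(1/169 + 1/29) = 1.2796.
With t* = 1.972, margin = 1.972 × 1.2796 = 2.5234.
x̄₁ − x̄₂ = 20.8 − 24.3 = -3.5000; interval -3.5000 ± 2.5234 = (-6.02, -0.98).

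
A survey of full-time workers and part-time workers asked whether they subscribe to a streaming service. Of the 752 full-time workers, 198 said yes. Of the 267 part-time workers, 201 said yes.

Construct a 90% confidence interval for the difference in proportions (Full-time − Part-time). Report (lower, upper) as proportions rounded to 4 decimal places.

(-0.5403, -0.4387)

First, p̂₁ = 198/752 = 0.2633; p̂₂ = 201/267 = 0.7528.
The two standard errors are √(0.2633×0.7367/752) = 0.01606 and √(0.7528×0.2472/267) = 0.02640.
Because the samples are independent, SE_diff = √(0.01606² + 0.02640²) = 0.03090.
Using z* = 1.645 for 90%, ME = 1.645 × 0.03090 = 0.05083.
p̂₁ − p̂₂ = -0.4895; interval -0.4895 ± 0.05083 gives (-0.5403, -0.4387).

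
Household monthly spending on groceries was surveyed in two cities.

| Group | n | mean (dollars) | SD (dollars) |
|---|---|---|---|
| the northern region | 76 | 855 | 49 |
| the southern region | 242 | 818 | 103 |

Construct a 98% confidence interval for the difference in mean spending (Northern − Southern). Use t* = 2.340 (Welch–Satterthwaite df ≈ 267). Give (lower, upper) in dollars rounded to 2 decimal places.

Per-group SEs: s₁/√n₁ = 49/√76 = 5.6207, s₂/√n₂ = 103/√242 = 6.6211.
Unpooled SE of the difference: √(31.59226849 + 43.83896521) = 8.6851.
Margin of error = t* · SE = 2.340 × 8.6851 = 20.3231.
x̄₁ − x̄₂ = 855 − 818 = 37.0000.
CI: 37.0000 ± 20.3231 = (16.68, 57.32).

(16.68, 57.32)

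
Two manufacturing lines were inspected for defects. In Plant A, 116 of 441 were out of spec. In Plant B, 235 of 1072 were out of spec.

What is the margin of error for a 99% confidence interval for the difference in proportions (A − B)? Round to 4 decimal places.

0.0631

p̂₁ = 116/441 = 0.2630 and p̂₂ = 235/1072 = 0.2192.
SE₁ = √(p̂₁(1−p̂₁)/n₁) = √(0.2630·0.7370/441) = 0.02096; SE₂ = √(0.2192·0.7808/1072) = 0.01264.
Independent samples: SE of the difference = √(SE₁² + SE₂²) = √(0.0004393216 + 0.0001597696) = 0.02448.
z* for 99% confidence is 2.576, so the margin of error is 2.576 × 0.02448 = 0.06306.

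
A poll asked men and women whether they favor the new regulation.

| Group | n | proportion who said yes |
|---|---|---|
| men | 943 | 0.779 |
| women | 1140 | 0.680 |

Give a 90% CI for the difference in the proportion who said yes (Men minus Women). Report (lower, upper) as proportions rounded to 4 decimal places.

The two standard errors are √(0.7790×0.2210/943) = 0.01351 and √(0.6800×0.3200/1140) = 0.01382.
Because the samples are independent, SE_diff = √(0.01351² + 0.01382²) = 0.01933.
Using z* = 1.645 for 90%, ME = 1.645 × 0.01933 = 0.03180.
p̂₁ − p̂₂ = 0.0990; interval 0.0990 ± 0.03180 gives (0.0672, 0.1308).

(0.0672, 0.1308)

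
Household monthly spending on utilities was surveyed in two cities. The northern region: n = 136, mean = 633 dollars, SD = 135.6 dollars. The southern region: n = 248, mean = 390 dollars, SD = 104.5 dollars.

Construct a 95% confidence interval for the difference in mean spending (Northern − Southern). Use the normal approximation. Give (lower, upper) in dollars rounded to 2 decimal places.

SE₁ = s₁/√n₁ = 135.6/√136 = 11.6276; SE₂ = 104.5/√248 = 6.6358.
Independent samples, unequal variances: SE_diff = √(SE₁² + SE₂²) = √(135.20108176 + 44.03384164) = 13.3879.
z* = 1.960, so margin of error = 1.960 × 13.3879 = 26.2403.
Difference in means = 633 − 390 = 243.0000.
243.0000 ± 26.2403 → (216.76, 269.24).

(216.76, 269.24)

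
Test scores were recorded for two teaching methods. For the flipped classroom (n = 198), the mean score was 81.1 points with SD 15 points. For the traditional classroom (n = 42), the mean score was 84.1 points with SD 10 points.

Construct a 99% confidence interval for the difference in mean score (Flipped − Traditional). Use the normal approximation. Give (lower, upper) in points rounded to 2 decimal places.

(-7.83, 1.83)

Standard errors of each mean: 15/√198 = 1.0660 and 10/√42 = 1.5430.
SE(x̄₁ − x̄₂) = √(1.0660² + 1.5430²) = 1.8754 for independent samples with unequal variances.
With z* = 2.576, the margin is 2.576 × 1.8754 = 4.8310.
x̄₁ − x̄₂ = 81.1 − 84.1 = -3.0000; the interval is -3.0000 ± 4.8310 = (-7.83, 1.83).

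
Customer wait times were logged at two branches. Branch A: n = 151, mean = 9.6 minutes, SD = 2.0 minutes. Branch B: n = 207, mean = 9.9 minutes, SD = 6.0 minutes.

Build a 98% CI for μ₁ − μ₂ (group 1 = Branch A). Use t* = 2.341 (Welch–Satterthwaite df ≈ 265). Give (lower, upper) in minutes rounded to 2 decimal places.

(-1.35, 0.75)

Per-group SEs: s₁/√n₁ = 2.0/√151 = 0.1628, s₂/√n₂ = 6.0/√207 = 0.4170.
Unpooled SE of the difference: √(0.02650384 + 0.173889) = 0.4477.
Margin of error = t* · SE = 2.341 × 0.4477 = 1.0481.
x̄₁ − x̄₂ = 9.6 − 9.9 = -0.3000.
CI: -0.3000 ± 1.0481 = (-1.35, 0.75).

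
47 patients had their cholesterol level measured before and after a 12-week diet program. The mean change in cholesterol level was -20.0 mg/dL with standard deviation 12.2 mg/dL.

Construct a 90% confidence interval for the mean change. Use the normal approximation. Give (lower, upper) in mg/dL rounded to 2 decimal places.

(-22.93, -17.07)

Paired design: SE = s_d/√n = 12.2/√47 = 1.7796.
z* = 1.645; margin of error = 1.645 × 1.7796 = 2.9274.
-20.0 ± 2.9274 → (-22.93, -17.07).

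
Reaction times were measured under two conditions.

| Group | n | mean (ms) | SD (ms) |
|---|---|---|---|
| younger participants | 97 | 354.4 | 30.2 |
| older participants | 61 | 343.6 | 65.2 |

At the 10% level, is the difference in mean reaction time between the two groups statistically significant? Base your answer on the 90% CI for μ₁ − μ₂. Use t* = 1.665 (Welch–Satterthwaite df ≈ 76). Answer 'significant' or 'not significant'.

Standard errors of each mean: 30.2/√97 = 3.0663 and 65.2/√61 = 8.3480.
SE(x̄₁ − x̄₂) = √(3.0663² + 8.3480²) = 8.8933 for independent samples with unequal variances.
With t* = 1.665, the margin is 1.665 × 8.8933 = 14.8073.
x̄₁ − x̄₂ = 354.4 − 343.6 = 10.8000; the interval is 10.8000 ± 14.8073 = (-4.0073, 25.6073).
The interval (-4.0073, 25.6073) contains 0, so the difference is not significant.

not significant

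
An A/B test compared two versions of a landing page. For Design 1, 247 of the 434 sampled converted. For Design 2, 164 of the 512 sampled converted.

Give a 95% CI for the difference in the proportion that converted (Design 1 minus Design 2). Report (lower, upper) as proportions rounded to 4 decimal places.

(0.1871, 0.3105)

p̂₁ = 247/434 = 0.5691 and p̂₂ = 164/512 = 0.3203.
SE₁ = √(p̂₁(1−p̂₁)/n₁) = √(0.5691·0.4309/434) = 0.02377; SE₂ = √(0.3203·0.6797/512) = 0.02062.
Independent samples: SE of the difference = √(SE₁² + SE₂²) = √(0.0005650129 + 0.0004251844) = 0.03147.
z* for 95% confidence is 1.960, so the margin of error is 1.960 × 0.03147 = 0.06168.
Point estimate p̂₁ − p̂₂ = 0.5691 − 0.3203 = 0.2488.
0.2488 ± 0.06168 → (0.1871, 0.3105).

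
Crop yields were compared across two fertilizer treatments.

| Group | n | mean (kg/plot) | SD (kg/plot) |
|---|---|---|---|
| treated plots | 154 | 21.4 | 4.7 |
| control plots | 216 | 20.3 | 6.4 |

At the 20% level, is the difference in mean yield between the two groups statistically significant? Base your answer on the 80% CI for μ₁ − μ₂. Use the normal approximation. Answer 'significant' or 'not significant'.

significant

Per-group SEs: s₁/√n₁ = 4.7/√154 = 0.3787, s₂/√n₂ = 6.4/√216 = 0.4355.
Unpooled SE of the difference: √(0.14341369 + 0.18966025) = 0.5771.
Margin of error = z* · SE = 1.282 × 0.5771 = 0.7398.
x̄₁ − x̄₂ = 21.4 − 20.3 = 1.1000.
CI: 1.1000 ± 0.7398 = (0.3602, 1.8398).
The interval (0.3602, 1.8398) does not contain 0, so the difference is significant.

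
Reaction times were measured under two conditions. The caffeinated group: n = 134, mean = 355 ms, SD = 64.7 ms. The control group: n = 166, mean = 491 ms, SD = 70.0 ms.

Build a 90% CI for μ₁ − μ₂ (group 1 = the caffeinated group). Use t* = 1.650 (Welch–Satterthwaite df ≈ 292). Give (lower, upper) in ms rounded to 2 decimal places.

(-148.86, -123.14)

Standard errors of each mean: 64.7/√134 = 5.5892 and 70.0/√166 = 5.4331.
SE(x̄₁ − x̄₂) = √(5.5892² + 5.4331²) = 7.7947 for independent samples with unequal variances.
With t* = 1.650, the margin is 1.650 × 7.7947 = 12.8613.
x̄₁ − x̄₂ = 355 − 491 = -136.0000; the interval is -136.0000 ± 12.8613 = (-148.86, -123.14).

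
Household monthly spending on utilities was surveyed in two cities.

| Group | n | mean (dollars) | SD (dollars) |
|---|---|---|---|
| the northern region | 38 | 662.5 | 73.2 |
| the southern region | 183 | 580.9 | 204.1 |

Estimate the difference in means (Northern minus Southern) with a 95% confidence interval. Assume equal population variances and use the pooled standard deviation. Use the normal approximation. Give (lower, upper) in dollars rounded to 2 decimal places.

Pooled variance s_p² = [37·73.2² + 182·204.1²] / (38+183−2) = 35524.1749, so s_p = 188.4786.
SE_diff = s_p·√(1/n₁ + 1/n₂) = 188.4786·√(1/38 + 1/183) = 33.6001.
z* = 1.960; margin = 1.960 × 33.6001 = 65.8562.
Difference = 662.5 − 580.9 = 81.6000.
81.6000 ± 65.8562 → (15.74, 147.46).

(15.74, 147.46)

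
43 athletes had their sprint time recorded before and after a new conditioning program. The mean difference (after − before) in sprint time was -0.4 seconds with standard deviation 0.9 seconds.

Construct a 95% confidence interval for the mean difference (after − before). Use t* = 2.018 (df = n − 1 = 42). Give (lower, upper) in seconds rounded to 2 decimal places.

(-0.68, -0.12)

Paired design: SE = s_d/√n = 0.9/√43 = 0.1372.
t* = 2.018; margin of error = 2.018 × 0.1372 = 0.2769.
-0.4 ± 0.2769 → (-0.68, -0.12).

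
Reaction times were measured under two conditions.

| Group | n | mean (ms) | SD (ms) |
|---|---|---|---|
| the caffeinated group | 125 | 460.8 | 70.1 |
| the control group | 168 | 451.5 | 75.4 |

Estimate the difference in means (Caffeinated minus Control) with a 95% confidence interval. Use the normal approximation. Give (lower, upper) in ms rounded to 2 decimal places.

(-7.46, 26.06)

SE₁ = s₁/√n₁ = 70.1/√125 = 6.2699; SE₂ = 75.4/√168 = 5.8172.
Independent samples, unequal variances: SE_diff = √(SE₁² + SE₂²) = √(39.31164601 + 33.83981584) = 8.5529.
z* = 1.960, so margin of error = 1.960 × 8.5529 = 16.7637.
Difference in means = 460.8 − 451.5 = 9.3000.
9.3000 ± 16.7637 → (-7.46, 26.06).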